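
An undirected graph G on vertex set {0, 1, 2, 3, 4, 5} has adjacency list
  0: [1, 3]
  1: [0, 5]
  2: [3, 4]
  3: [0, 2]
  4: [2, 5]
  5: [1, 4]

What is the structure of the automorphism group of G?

G is 2-regular and connected on 6 vertices, i.e. the cycle C_6. The automorphisms of the 6-cycle are exactly the symmetries of a regular 6-gon: the dihedral group D_6, |D_6| = 12.

the dihedral group of order 12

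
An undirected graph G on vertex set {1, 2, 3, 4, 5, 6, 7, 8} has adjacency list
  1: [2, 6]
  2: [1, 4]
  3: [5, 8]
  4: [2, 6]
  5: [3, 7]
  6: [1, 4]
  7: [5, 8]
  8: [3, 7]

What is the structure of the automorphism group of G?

G has two connected components, {1, 2, 4, 6} and {3, 5, 7, 8}; each is 2-regular, so G = C_4 ⊔ C_4. Aut of a disjoint union of two copies of C_4 is the wreath product D_4 ≀ Z_2, of order 2·8² = 128.

D_4 ≀ Z_2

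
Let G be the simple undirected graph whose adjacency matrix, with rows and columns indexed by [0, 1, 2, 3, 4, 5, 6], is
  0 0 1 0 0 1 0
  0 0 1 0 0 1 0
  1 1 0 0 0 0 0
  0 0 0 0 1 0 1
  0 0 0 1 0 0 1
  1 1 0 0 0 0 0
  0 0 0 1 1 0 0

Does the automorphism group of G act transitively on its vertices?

No

G has two connected components, {0, 1, 2, 5} and {3, 4, 6}; each is 2-regular, so G = C_4 ⊔ C_3. The orbit of 0 under Aut(G) is {0, 1, 2, 5}, which does not contain 3, so G is not vertex-transitive.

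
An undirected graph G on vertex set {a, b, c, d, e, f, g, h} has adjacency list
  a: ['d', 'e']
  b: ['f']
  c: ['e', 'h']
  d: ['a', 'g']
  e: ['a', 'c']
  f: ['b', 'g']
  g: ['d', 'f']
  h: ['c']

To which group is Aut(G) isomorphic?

The degree sequence is [2, 1, 2, 2, 2, 2, 2, 1]; the two degree-1 vertices b and h are the ends of a path, so G = P_8. The only nontrivial automorphism of a path is the end-to-end reflection, so Aut(G) ≅ Z_2.

the cyclic group of order 2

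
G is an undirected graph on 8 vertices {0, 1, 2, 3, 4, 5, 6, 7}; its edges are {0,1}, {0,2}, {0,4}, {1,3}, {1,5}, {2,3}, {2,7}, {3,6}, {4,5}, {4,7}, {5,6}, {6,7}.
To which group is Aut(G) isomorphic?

G is 3-regular and bipartite on 2^3 = 8 vertices with girth 4; it is the hypercube graph Q_3. The symmetry group of the 3-cube is the hyperoctahedral group B_3 = Z_2 ≀ S_3, of order 2^3·3! = 48.

the hyperoctahedral group B_3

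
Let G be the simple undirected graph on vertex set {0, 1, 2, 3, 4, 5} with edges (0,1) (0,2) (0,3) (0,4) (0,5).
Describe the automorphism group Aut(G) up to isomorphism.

Vertex 0 has degree 5 and every other vertex has degree 1, so G is the star K_{1,5} with centre 0. The 5 leaves are pairwise interchangeable while the centre is fixed, giving Aut(G) = S_5.

the symmetric group on 5 letters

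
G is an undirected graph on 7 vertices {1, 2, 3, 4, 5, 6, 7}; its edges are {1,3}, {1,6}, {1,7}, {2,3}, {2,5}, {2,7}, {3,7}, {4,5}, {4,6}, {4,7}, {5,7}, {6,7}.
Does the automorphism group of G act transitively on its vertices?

Vertex 7 is the only vertex of degree 6, so every automorphism fixes it; G is not vertex-transitive.

No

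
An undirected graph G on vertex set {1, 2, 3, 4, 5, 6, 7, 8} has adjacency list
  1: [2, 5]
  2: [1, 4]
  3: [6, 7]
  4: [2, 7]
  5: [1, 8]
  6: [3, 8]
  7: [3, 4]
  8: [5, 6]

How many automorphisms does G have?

Every vertex has degree 2 and the graph is connected, so G is the 8-cycle C_8. C_8 has 8 rotations and 8 reflections, so Aut(C_8) ≅ D_8 of order 16.

16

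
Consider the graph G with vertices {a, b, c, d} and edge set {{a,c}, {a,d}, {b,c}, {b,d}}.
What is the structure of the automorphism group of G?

the hyperoctahedral group B_2

G is 2-regular and bipartite on 2^2 = 4 vertices with girth 4; it is the hypercube graph Q_2. Aut(Q_2) consists of the signed permutations of the 2 coordinate axes: 2! permutations times 2^2 sign flips, so |Aut| = 2^2·2! = 8.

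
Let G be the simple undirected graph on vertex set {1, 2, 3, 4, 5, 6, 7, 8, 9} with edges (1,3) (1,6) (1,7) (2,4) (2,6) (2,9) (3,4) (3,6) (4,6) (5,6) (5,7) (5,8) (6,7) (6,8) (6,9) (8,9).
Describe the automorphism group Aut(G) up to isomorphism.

Vertex 6 is the unique vertex of degree 8; the remaining 8 vertices each have degree 3 and induce a cycle, so G is the wheel on 9 vertices with hub 6. With the hub fixed, the remaining symmetry is that of the rim cycle C_8, giving the dihedral group D_8.

D_8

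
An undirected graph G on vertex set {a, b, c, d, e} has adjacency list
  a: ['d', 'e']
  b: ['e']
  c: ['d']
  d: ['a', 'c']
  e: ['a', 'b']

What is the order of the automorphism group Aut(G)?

2

The degree sequence is [2, 1, 1, 2, 2]; the two degree-1 vertices b and c are the ends of a path, so G = P_5. The only nontrivial automorphism of a path is the end-to-end reflection, so Aut(G) ≅ Z_2.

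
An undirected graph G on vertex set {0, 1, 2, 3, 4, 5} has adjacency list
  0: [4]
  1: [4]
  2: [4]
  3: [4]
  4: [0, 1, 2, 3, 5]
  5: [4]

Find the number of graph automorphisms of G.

120

Vertex 4 has degree 5 and every other vertex has degree 1, so G is the star K_{1,5} with centre 4. Any automorphism fixes the centre and permutes the 5 leaves freely, so Aut(G) ≅ S_5 of order 5! = 120.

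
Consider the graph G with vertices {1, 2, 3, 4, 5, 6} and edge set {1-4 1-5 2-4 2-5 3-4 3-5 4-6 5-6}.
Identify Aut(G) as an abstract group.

S_4 × S_2

The vertices split by degree into {4, 5} (degree 4) and {1, 2, 3, 6} (degree 2); every edge runs between the two parts, so G is the complete bipartite graph K_{2,4}. The parts have unequal sizes, so no automorphism swaps them; each part is permuted independently, giving S_4 × S_2 of order 4!·2! = 48.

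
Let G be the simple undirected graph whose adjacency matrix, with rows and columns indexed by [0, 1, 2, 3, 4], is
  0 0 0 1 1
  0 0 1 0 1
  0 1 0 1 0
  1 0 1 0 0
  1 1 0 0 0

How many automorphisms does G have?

10

Every vertex has degree 2 and the graph is connected, so G is the 5-cycle C_5. The automorphisms of the 5-cycle are exactly the symmetries of a regular 5-gon: the dihedral group D_5, |D_5| = 10.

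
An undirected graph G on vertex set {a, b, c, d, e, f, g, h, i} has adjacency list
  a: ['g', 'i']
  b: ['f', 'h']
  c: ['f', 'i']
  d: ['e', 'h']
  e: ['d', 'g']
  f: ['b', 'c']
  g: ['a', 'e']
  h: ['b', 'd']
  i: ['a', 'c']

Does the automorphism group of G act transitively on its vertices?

Yes

G is 2-regular and connected on 9 vertices, i.e. the cycle C_9. The automorphisms of the 9-cycle are exactly the symmetries of a regular 9-gon: the dihedral group D_9, |D_9| = 18. This group acts transitively on the 9 vertices.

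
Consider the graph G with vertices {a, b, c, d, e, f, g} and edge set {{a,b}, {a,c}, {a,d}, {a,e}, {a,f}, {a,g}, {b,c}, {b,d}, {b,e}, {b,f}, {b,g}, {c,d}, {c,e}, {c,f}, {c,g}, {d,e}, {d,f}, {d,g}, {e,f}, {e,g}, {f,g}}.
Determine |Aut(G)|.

5040

All 7 vertices are pairwise adjacent: G = K_7. Every bijection on the vertex set is an automorphism of K_7; hence Aut(K_7) ≅ S_7, order 5040.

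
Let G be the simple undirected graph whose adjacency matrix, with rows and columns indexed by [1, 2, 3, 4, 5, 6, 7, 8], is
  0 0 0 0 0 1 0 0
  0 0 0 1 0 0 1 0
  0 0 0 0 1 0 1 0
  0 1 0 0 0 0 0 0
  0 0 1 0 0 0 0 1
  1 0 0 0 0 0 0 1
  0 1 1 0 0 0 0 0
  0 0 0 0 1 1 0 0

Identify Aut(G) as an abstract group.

Z_2

The degree sequence is [1, 2, 2, 1, 2, 2, 2, 2]; the two degree-1 vertices 1 and 4 are the ends of a path, so G = P_8. The only nontrivial automorphism of a path is the end-to-end reflection, so Aut(G) ≅ Z_2.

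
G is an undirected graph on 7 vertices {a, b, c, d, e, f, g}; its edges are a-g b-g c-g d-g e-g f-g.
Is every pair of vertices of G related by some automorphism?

No

Vertex g is the only vertex of degree 6, so every automorphism fixes it; G is not vertex-transitive.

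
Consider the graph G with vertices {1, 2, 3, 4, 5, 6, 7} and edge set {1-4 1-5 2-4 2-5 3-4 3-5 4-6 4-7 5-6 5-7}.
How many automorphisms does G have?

240

The vertices split by degree into {4, 5} (degree 5) and {1, 2, 3, 6, 7} (degree 2); every edge runs between the two parts, so G is the complete bipartite graph K_{2,5}. The parts have unequal sizes, so no automorphism swaps them; each part is permuted independently, giving S_2 × S_5 of order 2!·5! = 240.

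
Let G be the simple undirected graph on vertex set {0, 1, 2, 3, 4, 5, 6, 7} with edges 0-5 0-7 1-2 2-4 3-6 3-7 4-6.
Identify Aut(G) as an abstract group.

The degree sequence is [2, 1, 2, 2, 2, 1, 2, 2]; the two degree-1 vertices 1 and 5 are the ends of a path, so G = P_8. The only nontrivial automorphism of a path is the end-to-end reflection, so Aut(G) ≅ Z_2.

Z_2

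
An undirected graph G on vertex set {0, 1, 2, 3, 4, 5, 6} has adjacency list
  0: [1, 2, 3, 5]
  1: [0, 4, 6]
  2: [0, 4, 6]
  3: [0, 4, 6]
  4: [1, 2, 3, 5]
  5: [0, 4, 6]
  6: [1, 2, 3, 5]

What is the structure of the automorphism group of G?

The vertices split by degree into {0, 4, 6} (degree 4) and {1, 2, 3, 5} (degree 3); every edge runs between the two parts, so G is the complete bipartite graph K_{3,4}. Automorphisms preserve the bipartition setwise (since the parts differ in size) and act as S_3 × S_4 within it; |Aut| = 144.

S_3 × S_4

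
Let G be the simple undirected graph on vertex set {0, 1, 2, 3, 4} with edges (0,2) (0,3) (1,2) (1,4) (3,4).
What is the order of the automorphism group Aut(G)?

Every vertex has degree 2 and the graph is connected, so G is the 5-cycle C_5. C_5 has 5 rotations and 5 reflections, so Aut(C_5) ≅ D_5 of order 10.

10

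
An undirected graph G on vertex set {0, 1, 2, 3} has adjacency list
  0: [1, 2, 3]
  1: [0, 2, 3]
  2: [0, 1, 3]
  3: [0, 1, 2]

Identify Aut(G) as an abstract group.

S_4

All 4 vertices are pairwise adjacent: G = K_4. Any permutation of the 4 vertices preserves K_4, so Aut(K_4) = S_4 of order 4! = 24.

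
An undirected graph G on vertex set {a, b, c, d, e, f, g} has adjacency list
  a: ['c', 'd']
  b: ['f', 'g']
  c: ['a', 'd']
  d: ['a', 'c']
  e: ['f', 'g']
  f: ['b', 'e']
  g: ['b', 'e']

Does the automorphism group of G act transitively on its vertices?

No

G has two connected components, {b, e, f, g} and {a, c, d}; each is 2-regular, so G = C_4 ⊔ C_3. The orbit of a under Aut(G) is {a, c, d}, which does not contain b, so G is not vertex-transitive.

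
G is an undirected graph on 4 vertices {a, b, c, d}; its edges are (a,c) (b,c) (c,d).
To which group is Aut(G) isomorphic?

S_3

Vertex c has degree 3 and every other vertex has degree 1, so G is the star K_{1,3} with centre c. Any automorphism fixes the centre and permutes the 3 leaves freely, so Aut(G) ≅ S_3 of order 3! = 6.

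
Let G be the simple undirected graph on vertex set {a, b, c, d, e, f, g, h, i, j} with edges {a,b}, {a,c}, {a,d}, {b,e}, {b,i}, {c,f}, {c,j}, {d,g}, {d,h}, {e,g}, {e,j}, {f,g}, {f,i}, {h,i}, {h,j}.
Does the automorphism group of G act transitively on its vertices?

Yes

G is 3-regular on 10 vertices with no triangles and no 4-cycles (girth 5): this is the Petersen graph. Viewing the Petersen graph as the Kneser graph K(5,2) — vertices are 2-subsets of {1,…,5}, edges join disjoint pairs — its automorphisms are exactly the permutations of the 5-element set, so Aut ≅ S_5 of order 120. Under this action every vertex can be carried to every other, so G is vertex-transitive.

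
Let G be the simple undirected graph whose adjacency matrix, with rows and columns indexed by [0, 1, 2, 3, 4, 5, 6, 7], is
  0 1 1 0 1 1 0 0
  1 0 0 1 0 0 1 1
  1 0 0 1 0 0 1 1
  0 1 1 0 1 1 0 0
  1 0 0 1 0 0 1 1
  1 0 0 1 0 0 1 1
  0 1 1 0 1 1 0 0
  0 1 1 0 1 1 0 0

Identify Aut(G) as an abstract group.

G is 4-regular and bipartite with parts {1, 2, 4, 5} and {0, 3, 6, 7} (each part is independent and every cross-pair is an edge), so G = K_{4,4}. Each part can be permuted independently (S_4 × S_4) and the two equal-size parts can also be swapped, giving (S_4 × S_4) ⋊ Z_2 of order 2·(4!)² = 1152.

S_4 ≀ Z_2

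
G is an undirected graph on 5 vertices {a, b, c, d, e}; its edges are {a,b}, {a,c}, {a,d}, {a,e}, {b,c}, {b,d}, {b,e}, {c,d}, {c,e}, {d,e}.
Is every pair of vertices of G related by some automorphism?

Yes

Every vertex has degree 4, so G is the complete graph K_5. Any permutation of the 5 vertices preserves K_5, so Aut(K_5) = S_5 of order 5! = 120. This group acts transitively on the 5 vertices.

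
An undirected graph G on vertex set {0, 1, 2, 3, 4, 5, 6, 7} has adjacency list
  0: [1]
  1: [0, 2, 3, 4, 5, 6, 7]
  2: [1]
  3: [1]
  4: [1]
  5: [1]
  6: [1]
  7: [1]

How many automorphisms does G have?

5040

Vertex 1 has degree 7 and every other vertex has degree 1, so G is the star K_{1,7} with centre 1. Any automorphism fixes the centre and permutes the 7 leaves freely, so Aut(G) ≅ S_7 of order 7! = 5040.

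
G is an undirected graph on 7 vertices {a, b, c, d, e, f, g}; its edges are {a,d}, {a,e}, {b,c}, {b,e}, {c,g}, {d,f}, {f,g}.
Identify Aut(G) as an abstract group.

D_7

G is 2-regular and connected on 7 vertices, i.e. the cycle C_7. C_7 has 7 rotations and 7 reflections, so Aut(C_7) ≅ D_7 of order 14.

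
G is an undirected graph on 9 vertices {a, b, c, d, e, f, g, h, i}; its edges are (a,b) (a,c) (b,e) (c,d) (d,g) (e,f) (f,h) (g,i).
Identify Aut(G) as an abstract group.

C_2

The degree sequence is [2, 2, 2, 2, 2, 2, 2, 1, 1]; the two degree-1 vertices h and i are the ends of a path, so G = P_9. A path has exactly one nontrivial symmetry — reversal — giving Aut(G) of order 2.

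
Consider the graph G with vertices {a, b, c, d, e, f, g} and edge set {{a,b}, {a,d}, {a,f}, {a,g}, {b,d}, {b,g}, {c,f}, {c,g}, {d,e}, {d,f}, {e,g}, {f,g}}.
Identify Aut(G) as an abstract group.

{e}

The degree sequence is [4, 3, 2, 4, 2, 4, 5]. Checking the degree-preserving permutations of the vertex set shows that none except the identity preserves every edge, so Aut(G) is trivial.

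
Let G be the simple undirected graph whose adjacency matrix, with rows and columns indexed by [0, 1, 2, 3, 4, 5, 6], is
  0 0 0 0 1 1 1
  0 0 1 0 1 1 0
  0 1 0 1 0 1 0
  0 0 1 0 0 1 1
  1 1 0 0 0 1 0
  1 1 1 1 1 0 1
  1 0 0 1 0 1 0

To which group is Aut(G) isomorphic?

Vertex 5 is the unique vertex of degree 6; the remaining 6 vertices each have degree 3 and induce a cycle, so G is the wheel on 7 vertices with hub 5. With the hub fixed, the remaining symmetry is that of the rim cycle C_6, giving the dihedral group D_6.

D_6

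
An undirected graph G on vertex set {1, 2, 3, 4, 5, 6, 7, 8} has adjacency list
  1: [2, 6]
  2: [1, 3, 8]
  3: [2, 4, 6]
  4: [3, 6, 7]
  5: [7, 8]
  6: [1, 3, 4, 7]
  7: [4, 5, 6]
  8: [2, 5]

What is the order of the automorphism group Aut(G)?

1

The degree sequence is [2, 3, 3, 3, 2, 4, 3, 2]. Checking the degree-preserving permutations of the vertex set shows that none except the identity preserves every edge, so Aut(G) is trivial.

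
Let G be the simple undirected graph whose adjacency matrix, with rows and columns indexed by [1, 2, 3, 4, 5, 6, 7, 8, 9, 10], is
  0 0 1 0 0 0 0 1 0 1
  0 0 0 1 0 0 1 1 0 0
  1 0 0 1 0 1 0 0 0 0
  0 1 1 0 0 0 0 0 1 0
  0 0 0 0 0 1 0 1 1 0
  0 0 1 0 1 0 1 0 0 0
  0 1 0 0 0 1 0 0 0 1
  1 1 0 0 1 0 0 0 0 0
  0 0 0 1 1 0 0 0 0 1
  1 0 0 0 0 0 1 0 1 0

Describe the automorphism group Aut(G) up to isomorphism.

S_5

G is 3-regular on 10 vertices with no triangles and no 4-cycles (girth 5): this is the Petersen graph. It is a classical fact that the Petersen graph has automorphism group S_5 (order 120), arising from its description as the Kneser graph K(5,2).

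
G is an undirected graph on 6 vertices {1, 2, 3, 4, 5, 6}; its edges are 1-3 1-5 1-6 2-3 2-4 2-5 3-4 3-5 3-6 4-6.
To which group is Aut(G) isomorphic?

Vertex 3 is the unique vertex of degree 5; the remaining 5 vertices each have degree 3 and induce a cycle, so G is the wheel on 6 vertices with hub 3. Every automorphism fixes the hub and acts on the rim 5-cycle, so Aut(G) ≅ Aut(C_5) = D_5 of order 10.

D_5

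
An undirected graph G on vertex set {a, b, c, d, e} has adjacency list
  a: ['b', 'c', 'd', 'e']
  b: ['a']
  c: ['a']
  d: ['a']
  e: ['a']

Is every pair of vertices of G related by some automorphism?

No

Vertex a is the only vertex of degree 4, so every automorphism fixes it; G is not vertex-transitive.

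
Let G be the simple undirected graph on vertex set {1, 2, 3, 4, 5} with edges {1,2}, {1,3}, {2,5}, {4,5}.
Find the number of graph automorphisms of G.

2

The degree sequence is [2, 2, 1, 1, 2]; the two degree-1 vertices 3 and 4 are the ends of a path, so G = P_5. A path has exactly one nontrivial symmetry — reversal — giving Aut(G) of order 2.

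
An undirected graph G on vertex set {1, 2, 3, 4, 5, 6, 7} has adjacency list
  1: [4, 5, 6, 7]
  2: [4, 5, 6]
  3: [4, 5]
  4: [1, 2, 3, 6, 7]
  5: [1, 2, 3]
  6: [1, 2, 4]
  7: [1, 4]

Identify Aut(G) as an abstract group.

{e}

Degrees alone do not determine every vertex (e.g. 2 and 5 both have degree 3), but their neighbour-degree multisets differ: N(2) has degrees [3, 3, 5] while N(5) has degrees [2, 3, 4]. Repeating this refinement separates all vertices, so the only automorphism is the identity.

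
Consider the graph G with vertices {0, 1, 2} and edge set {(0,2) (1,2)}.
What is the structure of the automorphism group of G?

C_2

The degree sequence is [1, 1, 2]; the two degree-1 vertices 0 and 1 are the ends of a path, so G = P_3. A path has exactly one nontrivial symmetry — reversal — giving Aut(G) of order 2.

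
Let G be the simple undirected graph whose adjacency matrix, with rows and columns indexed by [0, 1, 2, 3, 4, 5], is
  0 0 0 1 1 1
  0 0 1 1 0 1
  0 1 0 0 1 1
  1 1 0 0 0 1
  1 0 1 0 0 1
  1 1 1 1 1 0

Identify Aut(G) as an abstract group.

the dihedral group of order 10

Vertex 5 is the unique vertex of degree 5; the remaining 5 vertices each have degree 3 and induce a cycle, so G is the wheel on 6 vertices with hub 5. Every automorphism fixes the hub and acts on the rim 5-cycle, so Aut(G) ≅ Aut(C_5) = D_5 of order 10.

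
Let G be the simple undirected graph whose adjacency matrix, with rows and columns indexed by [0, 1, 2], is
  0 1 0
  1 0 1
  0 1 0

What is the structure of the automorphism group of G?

The degree sequence is [1, 2, 1]; the two degree-1 vertices 0 and 2 are the ends of a path, so G = P_3. The only nontrivial automorphism of a path is the end-to-end reflection, so Aut(G) ≅ Z_2.

the cyclic group of order 2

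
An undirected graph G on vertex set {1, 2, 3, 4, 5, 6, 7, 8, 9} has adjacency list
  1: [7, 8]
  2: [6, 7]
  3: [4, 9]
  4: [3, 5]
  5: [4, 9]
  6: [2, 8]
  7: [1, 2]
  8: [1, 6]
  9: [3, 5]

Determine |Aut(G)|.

80

G has two connected components, {1, 2, 6, 7, 8} and {3, 4, 5, 9}; each is 2-regular, so G = C_5 ⊔ C_4. The components are non-isomorphic (different sizes), so Aut(G) = Aut(C_5) × Aut(C_4) = D_5 × D_4 of order 10·8 = 80.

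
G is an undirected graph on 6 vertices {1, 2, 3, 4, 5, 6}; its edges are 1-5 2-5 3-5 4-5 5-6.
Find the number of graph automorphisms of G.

120

Vertex 5 has degree 5 and every other vertex has degree 1, so G is the star K_{1,5} with centre 5. The 5 leaves are pairwise interchangeable while the centre is fixed, giving Aut(G) = S_5.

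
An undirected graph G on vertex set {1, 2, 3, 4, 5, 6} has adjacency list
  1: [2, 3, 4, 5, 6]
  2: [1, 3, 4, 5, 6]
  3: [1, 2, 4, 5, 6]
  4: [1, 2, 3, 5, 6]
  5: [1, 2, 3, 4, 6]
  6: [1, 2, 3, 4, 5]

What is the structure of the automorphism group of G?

Every vertex has degree 5, so G is the complete graph K_6. Every bijection on the vertex set is an automorphism of K_6; hence Aut(K_6) ≅ S_6, order 720.

the symmetric group on 6 letters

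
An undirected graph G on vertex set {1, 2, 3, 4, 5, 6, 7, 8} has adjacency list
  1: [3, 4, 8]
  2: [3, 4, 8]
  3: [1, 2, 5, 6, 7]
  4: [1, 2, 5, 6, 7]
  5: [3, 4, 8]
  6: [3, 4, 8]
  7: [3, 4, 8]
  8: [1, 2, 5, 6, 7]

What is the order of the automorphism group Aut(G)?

720

The vertices split by degree into {3, 4, 8} (degree 5) and {1, 2, 5, 6, 7} (degree 3); every edge runs between the two parts, so G is the complete bipartite graph K_{3,5}. Automorphisms preserve the bipartition setwise (since the parts differ in size) and act as S_3 × S_5 within it; |Aut| = 720.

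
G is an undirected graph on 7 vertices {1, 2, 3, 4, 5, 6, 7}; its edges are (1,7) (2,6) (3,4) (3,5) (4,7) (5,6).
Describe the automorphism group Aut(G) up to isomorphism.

The degree sequence is [1, 1, 2, 2, 2, 2, 2]; the two degree-1 vertices 1 and 2 are the ends of a path, so G = P_7. The only nontrivial automorphism of a path is the end-to-end reflection, so Aut(G) ≅ Z_2.

the cyclic group of order 2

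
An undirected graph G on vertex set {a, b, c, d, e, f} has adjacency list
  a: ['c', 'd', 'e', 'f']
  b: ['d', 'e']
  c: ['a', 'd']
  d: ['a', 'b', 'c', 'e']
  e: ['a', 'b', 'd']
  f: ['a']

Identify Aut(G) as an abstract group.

the trivial group

Degrees alone do not determine every vertex (e.g. a and d both have degree 4), but their neighbour-degree multisets differ: N(a) has degrees [1, 2, 3, 4] while N(d) has degrees [2, 2, 3, 4]. Repeating this refinement separates all vertices, so the only automorphism is the identity.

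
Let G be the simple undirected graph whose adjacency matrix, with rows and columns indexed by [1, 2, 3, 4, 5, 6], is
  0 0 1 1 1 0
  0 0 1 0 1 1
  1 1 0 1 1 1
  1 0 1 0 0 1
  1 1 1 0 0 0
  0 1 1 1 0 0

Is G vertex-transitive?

No

Vertex 3 is the only vertex of degree 5, so every automorphism fixes it; G is not vertex-transitive.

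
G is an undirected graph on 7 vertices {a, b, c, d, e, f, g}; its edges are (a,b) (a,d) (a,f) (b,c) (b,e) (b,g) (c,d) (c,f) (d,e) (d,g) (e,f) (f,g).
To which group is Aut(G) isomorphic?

S_4 × S_3

The vertices split by degree into {b, d, f} (degree 4) and {a, c, e, g} (degree 3); every edge runs between the two parts, so G is the complete bipartite graph K_{3,4}. The parts have unequal sizes, so no automorphism swaps them; each part is permuted independently, giving S_4 × S_3 of order 4!·3! = 144.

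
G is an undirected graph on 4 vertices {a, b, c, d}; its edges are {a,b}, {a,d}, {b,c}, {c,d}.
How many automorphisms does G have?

8

G is 2-regular and bipartite on 2^2 = 4 vertices with girth 4; it is the hypercube graph Q_2. The symmetry group of the 2-cube is the hyperoctahedral group B_2 = Z_2 ≀ S_2, of order 2^2·2! = 8.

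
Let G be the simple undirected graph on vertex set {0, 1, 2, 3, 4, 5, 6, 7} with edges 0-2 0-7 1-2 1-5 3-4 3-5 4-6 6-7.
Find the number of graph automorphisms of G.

Every vertex has degree 2 and the graph is connected, so G is the 8-cycle C_8. The automorphisms of the 8-cycle are exactly the symmetries of a regular 8-gon: the dihedral group D_8, |D_8| = 16.

16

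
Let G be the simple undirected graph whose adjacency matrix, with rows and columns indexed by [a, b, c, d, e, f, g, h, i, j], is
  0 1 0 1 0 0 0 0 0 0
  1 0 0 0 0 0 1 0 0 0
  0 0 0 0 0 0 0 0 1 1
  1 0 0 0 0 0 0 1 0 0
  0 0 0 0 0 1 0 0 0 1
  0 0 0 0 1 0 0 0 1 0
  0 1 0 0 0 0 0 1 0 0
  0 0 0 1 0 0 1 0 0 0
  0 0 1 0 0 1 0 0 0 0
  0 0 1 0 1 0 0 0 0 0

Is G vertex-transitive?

Yes

G has two connected components, {c, e, f, i, j} and {a, b, d, g, h}; each is 2-regular, so G = C_5 ⊔ C_5. With two isomorphic components, Aut(G) = Aut(C_5) ≀ S_2 = (D_5 × D_5) ⋊ Z_2: permute each cycle by D_5, then optionally swap the two cycles. Order 2·(2·5)² = 200. Under this action every vertex can be carried to every other, so G is vertex-transitive.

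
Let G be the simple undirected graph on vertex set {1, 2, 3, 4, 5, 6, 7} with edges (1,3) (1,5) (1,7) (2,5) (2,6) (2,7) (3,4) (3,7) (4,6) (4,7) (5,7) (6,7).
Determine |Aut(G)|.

12

Vertex 7 is the unique vertex of degree 6; the remaining 6 vertices each have degree 3 and induce a cycle, so G is the wheel on 7 vertices with hub 7. With the hub fixed, the remaining symmetry is that of the rim cycle C_6, giving the dihedral group D_6.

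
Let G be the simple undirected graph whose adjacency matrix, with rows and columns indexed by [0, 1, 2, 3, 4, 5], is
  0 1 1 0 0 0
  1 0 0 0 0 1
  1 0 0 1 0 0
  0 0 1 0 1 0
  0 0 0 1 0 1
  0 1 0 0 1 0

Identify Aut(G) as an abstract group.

Every vertex has degree 2 and the graph is connected, so G is the 6-cycle C_6. The automorphisms of the 6-cycle are exactly the symmetries of a regular 6-gon: the dihedral group D_6, |D_6| = 12.

the dihedral group of order 12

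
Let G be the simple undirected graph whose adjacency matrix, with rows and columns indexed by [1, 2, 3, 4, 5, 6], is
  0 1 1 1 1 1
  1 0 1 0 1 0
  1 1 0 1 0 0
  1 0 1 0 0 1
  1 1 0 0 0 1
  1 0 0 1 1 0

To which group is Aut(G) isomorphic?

D_5

Vertex 1 is the unique vertex of degree 5; the remaining 5 vertices each have degree 3 and induce a cycle, so G is the wheel on 6 vertices with hub 1. Every automorphism fixes the hub and acts on the rim 5-cycle, so Aut(G) ≅ Aut(C_5) = D_5 of order 10.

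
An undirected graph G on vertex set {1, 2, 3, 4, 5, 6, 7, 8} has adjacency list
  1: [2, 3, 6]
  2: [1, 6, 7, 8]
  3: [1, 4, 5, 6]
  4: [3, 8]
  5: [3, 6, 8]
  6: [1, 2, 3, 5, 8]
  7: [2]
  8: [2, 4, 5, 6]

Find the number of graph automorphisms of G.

The degree sequence is [3, 4, 4, 2, 3, 5, 1, 4]. Checking the degree-preserving permutations of the vertex set shows that none except the identity preserves every edge, so Aut(G) is trivial.

1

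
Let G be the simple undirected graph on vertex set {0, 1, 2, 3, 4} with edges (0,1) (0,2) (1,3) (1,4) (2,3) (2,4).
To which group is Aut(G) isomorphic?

The vertices split by degree into {1, 2} (degree 3) and {0, 3, 4} (degree 2); every edge runs between the two parts, so G is the complete bipartite graph K_{2,3}. The parts have unequal sizes, so no automorphism swaps them; each part is permuted independently, giving S_2 × S_3 of order 2!·3! = 12.

S_2 × S_3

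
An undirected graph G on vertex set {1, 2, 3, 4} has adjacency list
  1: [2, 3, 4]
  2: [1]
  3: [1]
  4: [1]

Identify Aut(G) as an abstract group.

Vertex 1 has degree 3 and every other vertex has degree 1, so G is the star K_{1,3} with centre 1. Any automorphism fixes the centre and permutes the 3 leaves freely, so Aut(G) ≅ S_3 of order 3! = 6.

S_3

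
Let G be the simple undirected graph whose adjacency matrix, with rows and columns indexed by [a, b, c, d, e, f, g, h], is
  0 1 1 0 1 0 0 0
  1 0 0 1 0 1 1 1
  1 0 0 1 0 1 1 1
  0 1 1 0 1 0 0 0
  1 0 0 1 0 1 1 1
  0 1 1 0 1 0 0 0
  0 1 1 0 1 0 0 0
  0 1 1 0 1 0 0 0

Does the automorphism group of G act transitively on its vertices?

No

Automorphisms preserve degree, but G has vertices of degree 3 and vertices of degree 5; no automorphism maps one to the other, so G is not vertex-transitive.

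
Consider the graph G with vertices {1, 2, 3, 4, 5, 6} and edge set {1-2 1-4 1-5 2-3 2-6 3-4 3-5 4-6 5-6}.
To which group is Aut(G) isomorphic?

G is 3-regular and bipartite with parts {2, 4, 5} and {1, 3, 6} (each part is independent and every cross-pair is an edge), so G = K_{3,3}. Each part can be permuted independently (S_3 × S_3) and the two equal-size parts can also be swapped, giving (S_3 × S_3) ⋊ Z_2 of order 2·(3!)² = 72.

S_3 ≀ Z_2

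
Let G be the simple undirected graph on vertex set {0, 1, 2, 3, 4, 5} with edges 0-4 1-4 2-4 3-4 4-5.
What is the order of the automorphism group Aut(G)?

Vertex 4 has degree 5 and every other vertex has degree 1, so G is the star K_{1,5} with centre 4. Any automorphism fixes the centre and permutes the 5 leaves freely, so Aut(G) ≅ S_5 of order 5! = 120.

120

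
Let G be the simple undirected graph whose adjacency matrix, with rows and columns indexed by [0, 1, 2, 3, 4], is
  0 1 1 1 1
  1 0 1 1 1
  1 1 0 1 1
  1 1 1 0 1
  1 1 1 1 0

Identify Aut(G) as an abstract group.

All 5 vertices are pairwise adjacent: G = K_5. Any permutation of the 5 vertices preserves K_5, so Aut(K_5) = S_5 of order 5! = 120.

S_5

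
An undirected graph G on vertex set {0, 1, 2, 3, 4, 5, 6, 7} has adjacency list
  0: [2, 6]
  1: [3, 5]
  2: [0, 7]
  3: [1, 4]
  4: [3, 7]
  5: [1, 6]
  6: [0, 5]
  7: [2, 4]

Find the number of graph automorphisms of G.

16

Every vertex has degree 2 and the graph is connected, so G is the 8-cycle C_8. The automorphisms of the 8-cycle are exactly the symmetries of a regular 8-gon: the dihedral group D_8, |D_8| = 16.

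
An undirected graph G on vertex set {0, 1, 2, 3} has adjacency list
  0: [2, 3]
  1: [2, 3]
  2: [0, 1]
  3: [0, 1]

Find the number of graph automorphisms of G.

8

G is 2-regular and bipartite on 2^2 = 4 vertices with girth 4; it is the hypercube graph Q_2. Aut(Q_2) consists of the signed permutations of the 2 coordinate axes: 2! permutations times 2^2 sign flips, so |Aut| = 2^2·2! = 8.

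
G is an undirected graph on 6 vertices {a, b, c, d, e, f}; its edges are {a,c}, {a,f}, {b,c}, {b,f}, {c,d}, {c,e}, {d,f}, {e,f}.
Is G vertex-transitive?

Automorphisms preserve degree, but G has vertices of degree 2 and vertices of degree 4; no automorphism maps one to the other, so G is not vertex-transitive.

No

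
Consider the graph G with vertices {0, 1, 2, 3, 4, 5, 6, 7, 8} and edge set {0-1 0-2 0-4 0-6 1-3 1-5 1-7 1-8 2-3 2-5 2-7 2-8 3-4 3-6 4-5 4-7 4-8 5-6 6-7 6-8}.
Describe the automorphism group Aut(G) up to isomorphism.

S_4 × S_5

The vertices split by degree into {1, 2, 4, 6} (degree 5) and {0, 3, 5, 7, 8} (degree 4); every edge runs between the two parts, so G is the complete bipartite graph K_{4,5}. Automorphisms preserve the bipartition setwise (since the parts differ in size) and act as S_4 × S_5 within it; |Aut| = 2880.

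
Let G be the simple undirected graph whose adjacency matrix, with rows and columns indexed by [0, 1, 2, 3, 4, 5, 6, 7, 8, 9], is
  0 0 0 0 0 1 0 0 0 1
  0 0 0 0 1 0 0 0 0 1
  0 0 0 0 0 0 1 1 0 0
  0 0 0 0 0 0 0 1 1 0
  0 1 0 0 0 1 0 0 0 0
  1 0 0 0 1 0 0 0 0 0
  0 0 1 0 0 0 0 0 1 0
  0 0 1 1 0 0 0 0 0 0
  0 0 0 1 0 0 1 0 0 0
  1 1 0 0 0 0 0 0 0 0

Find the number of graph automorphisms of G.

G has two connected components, {2, 3, 6, 7, 8} and {0, 1, 4, 5, 9}; each is 2-regular, so G = C_5 ⊔ C_5. With two isomorphic components, Aut(G) = Aut(C_5) ≀ S_2 = (D_5 × D_5) ⋊ Z_2: permute each cycle by D_5, then optionally swap the two cycles. Order 2·(2·5)² = 200.

200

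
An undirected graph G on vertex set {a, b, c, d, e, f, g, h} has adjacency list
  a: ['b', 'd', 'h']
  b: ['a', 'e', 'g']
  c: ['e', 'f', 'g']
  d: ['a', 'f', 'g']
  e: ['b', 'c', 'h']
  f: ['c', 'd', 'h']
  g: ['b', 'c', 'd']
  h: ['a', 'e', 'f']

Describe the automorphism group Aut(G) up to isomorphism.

G is 3-regular and bipartite on 2^3 = 8 vertices with girth 4; it is the hypercube graph Q_3. Aut(Q_3) consists of the signed permutations of the 3 coordinate axes: 3! permutations times 2^3 sign flips, so |Aut| = 2^3·3! = 48.

Z_2^3 ⋊ S_3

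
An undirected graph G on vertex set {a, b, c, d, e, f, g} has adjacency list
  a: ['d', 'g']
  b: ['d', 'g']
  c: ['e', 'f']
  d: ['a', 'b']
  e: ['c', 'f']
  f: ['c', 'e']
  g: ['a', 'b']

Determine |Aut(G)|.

G has two connected components, {a, b, d, g} and {c, e, f}; each is 2-regular, so G = C_4 ⊔ C_3. No automorphism exchanges components of different sizes, hence Aut(G) is the direct product D_3 × D_4, order 48.

48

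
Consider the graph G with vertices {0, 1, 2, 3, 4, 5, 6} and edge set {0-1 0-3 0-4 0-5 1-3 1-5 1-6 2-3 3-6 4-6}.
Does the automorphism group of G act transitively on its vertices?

Vertex 2 is the only vertex of degree 1, so every automorphism fixes it; G is not vertex-transitive.

No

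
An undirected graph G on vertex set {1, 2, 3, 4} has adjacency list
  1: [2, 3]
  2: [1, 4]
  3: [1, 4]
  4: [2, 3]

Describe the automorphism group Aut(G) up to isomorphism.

Z_2^2 ⋊ S_2

G is 2-regular and bipartite on 2^2 = 4 vertices with girth 4; it is the hypercube graph Q_2. Aut(Q_2) consists of the signed permutations of the 2 coordinate axes: 2! permutations times 2^2 sign flips, so |Aut| = 2^2·2! = 8.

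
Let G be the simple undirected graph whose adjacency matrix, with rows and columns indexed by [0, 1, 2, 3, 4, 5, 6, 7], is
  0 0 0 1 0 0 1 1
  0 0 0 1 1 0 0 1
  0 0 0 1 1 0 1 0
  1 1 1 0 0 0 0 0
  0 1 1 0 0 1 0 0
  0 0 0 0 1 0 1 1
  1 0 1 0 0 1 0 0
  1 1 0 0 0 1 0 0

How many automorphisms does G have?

G is 3-regular and bipartite on 2^3 = 8 vertices with girth 4; it is the hypercube graph Q_3. Aut(Q_3) consists of the signed permutations of the 3 coordinate axes: 3! permutations times 2^3 sign flips, so |Aut| = 2^3·3! = 48.

48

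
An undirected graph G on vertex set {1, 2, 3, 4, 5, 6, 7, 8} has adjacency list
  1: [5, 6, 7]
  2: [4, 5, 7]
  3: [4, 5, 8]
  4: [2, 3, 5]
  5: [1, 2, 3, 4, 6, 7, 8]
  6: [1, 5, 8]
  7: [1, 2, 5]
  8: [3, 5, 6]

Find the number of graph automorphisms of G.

Vertex 5 is the unique vertex of degree 7; the remaining 7 vertices each have degree 3 and induce a cycle, so G is the wheel on 8 vertices with hub 5. Every automorphism fixes the hub and acts on the rim 7-cycle, so Aut(G) ≅ Aut(C_7) = D_7 of order 14.

14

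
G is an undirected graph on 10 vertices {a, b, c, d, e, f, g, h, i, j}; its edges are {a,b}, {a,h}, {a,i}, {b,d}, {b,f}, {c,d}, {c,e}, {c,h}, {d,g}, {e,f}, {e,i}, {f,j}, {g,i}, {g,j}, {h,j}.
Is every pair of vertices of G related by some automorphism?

Yes

G is 3-regular on 10 vertices with no triangles and no 4-cycles (girth 5): this is the Petersen graph. It is a classical fact that the Petersen graph has automorphism group S_5 (order 120), arising from its description as the Kneser graph K(5,2). Under this action every vertex can be carried to every other, so G is vertex-transitive.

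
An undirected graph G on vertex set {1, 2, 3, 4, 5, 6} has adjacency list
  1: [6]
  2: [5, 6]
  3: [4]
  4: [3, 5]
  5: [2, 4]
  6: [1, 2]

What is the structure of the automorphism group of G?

Z_2

The degree sequence is [1, 2, 1, 2, 2, 2]; the two degree-1 vertices 1 and 3 are the ends of a path, so G = P_6. A path has exactly one nontrivial symmetry — reversal — giving Aut(G) of order 2.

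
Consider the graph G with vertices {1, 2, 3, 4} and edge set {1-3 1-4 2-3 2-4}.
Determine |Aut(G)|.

8

G is 2-regular and bipartite on 2^2 = 4 vertices with girth 4; it is the hypercube graph Q_2. The symmetry group of the 2-cube is the hyperoctahedral group B_2 = Z_2 ≀ S_2, of order 2^2·2! = 8.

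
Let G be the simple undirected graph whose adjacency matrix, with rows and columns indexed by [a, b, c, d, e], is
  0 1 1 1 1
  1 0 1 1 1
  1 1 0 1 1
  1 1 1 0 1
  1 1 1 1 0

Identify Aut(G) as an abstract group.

Every vertex has degree 4, so G is the complete graph K_5. Every bijection on the vertex set is an automorphism of K_5; hence Aut(K_5) ≅ S_5, order 120.

S_5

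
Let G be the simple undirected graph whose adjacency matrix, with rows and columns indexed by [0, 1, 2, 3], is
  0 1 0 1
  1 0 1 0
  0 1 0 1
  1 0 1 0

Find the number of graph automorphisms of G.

G is 2-regular and bipartite on 2^2 = 4 vertices with girth 4; it is the hypercube graph Q_2. Aut(Q_2) consists of the signed permutations of the 2 coordinate axes: 2! permutations times 2^2 sign flips, so |Aut| = 2^2·2! = 8.

8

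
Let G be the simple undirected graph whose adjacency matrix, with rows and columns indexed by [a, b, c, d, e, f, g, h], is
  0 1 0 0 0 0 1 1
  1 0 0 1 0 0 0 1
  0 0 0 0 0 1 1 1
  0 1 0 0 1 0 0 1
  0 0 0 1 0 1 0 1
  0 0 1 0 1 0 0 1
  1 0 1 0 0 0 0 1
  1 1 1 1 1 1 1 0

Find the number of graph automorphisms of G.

Vertex h is the unique vertex of degree 7; the remaining 7 vertices each have degree 3 and induce a cycle, so G is the wheel on 8 vertices with hub h. Every automorphism fixes the hub and acts on the rim 7-cycle, so Aut(G) ≅ Aut(C_7) = D_7 of order 14.

14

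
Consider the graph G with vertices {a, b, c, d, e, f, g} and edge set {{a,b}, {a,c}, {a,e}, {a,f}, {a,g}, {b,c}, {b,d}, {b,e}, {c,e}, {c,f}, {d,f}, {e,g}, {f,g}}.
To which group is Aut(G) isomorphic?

{e}

Degrees alone do not determine every vertex (e.g. b and c both have degree 4), but their neighbour-degree multisets differ: N(b) has degrees [2, 4, 4, 5] while N(c) has degrees [4, 4, 4, 5]. Repeating this refinement separates all vertices, so the only automorphism is the identity.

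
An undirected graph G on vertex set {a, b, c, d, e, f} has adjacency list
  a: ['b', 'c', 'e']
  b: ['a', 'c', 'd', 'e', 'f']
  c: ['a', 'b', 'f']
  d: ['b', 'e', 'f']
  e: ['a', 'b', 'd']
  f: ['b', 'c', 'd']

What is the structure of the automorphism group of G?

Vertex b is the unique vertex of degree 5; the remaining 5 vertices each have degree 3 and induce a cycle, so G is the wheel on 6 vertices with hub b. Every automorphism fixes the hub and acts on the rim 5-cycle, so Aut(G) ≅ Aut(C_5) = D_5 of order 10.

D_5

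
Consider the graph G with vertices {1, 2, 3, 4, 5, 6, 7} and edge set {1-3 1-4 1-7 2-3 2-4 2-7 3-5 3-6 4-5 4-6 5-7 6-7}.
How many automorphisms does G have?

144

The vertices split by degree into {3, 4, 7} (degree 4) and {1, 2, 5, 6} (degree 3); every edge runs between the two parts, so G is the complete bipartite graph K_{3,4}. Automorphisms preserve the bipartition setwise (since the parts differ in size) and act as S_3 × S_4 within it; |Aut| = 144.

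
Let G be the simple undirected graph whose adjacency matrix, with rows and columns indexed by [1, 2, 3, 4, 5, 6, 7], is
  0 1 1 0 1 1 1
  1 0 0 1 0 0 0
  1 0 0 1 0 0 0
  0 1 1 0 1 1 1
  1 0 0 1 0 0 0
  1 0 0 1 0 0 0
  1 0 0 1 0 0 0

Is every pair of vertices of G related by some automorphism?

No

Automorphisms preserve degree, but G has vertices of degree 2 and vertices of degree 5; no automorphism maps one to the other, so G is not vertex-transitive.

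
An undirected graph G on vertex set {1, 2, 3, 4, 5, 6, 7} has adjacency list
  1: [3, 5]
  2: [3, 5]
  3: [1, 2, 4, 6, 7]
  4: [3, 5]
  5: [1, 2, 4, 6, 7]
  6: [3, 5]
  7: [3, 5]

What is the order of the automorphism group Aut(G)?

The vertices split by degree into {3, 5} (degree 5) and {1, 2, 4, 6, 7} (degree 2); every edge runs between the two parts, so G is the complete bipartite graph K_{2,5}. The parts have unequal sizes, so no automorphism swaps them; each part is permuted independently, giving S_2 × S_5 of order 2!·5! = 240.

240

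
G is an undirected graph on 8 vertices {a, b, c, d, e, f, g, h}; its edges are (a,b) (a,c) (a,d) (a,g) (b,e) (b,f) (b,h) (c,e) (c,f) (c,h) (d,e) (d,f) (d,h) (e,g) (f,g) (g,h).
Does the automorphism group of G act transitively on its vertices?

G is 4-regular and bipartite with parts {b, c, d, g} and {a, e, f, h} (each part is independent and every cross-pair is an edge), so G = K_{4,4}. Each part can be permuted independently (S_4 × S_4) and the two equal-size parts can also be swapped, giving (S_4 × S_4) ⋊ Z_2 of order 2·(4!)² = 1152. Under this action every vertex can be carried to every other, so G is vertex-transitive.

Yes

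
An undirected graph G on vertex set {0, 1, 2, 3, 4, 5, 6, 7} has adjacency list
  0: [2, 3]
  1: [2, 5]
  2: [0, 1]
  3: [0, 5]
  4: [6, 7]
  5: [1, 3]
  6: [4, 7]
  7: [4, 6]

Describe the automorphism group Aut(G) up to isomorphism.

D_3 × D_5

G has two connected components, {0, 1, 2, 3, 5} and {4, 6, 7}; each is 2-regular, so G = C_5 ⊔ C_3. The components are non-isomorphic (different sizes), so Aut(G) = Aut(C_3) × Aut(C_5) = D_3 × D_5 of order 6·10 = 60.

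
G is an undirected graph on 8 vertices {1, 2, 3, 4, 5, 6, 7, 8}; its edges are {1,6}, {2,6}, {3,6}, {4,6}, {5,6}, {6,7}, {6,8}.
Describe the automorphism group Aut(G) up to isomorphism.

Vertex 6 has degree 7 and every other vertex has degree 1, so G is the star K_{1,7} with centre 6. The 7 leaves are pairwise interchangeable while the centre is fixed, giving Aut(G) = S_7.

the symmetric group on 7 letters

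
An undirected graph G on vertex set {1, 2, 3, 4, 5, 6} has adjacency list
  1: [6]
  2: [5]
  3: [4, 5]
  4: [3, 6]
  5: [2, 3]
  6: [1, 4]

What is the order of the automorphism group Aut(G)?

2

The degree sequence is [1, 1, 2, 2, 2, 2]; the two degree-1 vertices 1 and 2 are the ends of a path, so G = P_6. The only nontrivial automorphism of a path is the end-to-end reflection, so Aut(G) ≅ Z_2.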